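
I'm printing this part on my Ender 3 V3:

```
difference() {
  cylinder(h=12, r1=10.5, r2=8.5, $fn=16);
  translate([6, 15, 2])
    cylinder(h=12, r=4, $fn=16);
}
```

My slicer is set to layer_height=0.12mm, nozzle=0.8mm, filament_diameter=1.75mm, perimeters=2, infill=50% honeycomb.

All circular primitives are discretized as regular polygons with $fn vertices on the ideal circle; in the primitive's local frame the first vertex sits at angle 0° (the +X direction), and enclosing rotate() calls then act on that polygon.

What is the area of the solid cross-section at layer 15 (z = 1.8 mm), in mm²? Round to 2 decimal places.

At z = 1.8 mm: the cone: at t=0.150 of its height the radius interpolates to r₁+(r₂−r₁)t = 10.200, giving a regular 16-gon of that circumradius (area = (16/2)·10.200²·sin(360°/16) = 318.52 mm²); the cylinder at (6, 15) is absent (z outside [2, 14]); Taking the first minus the rest: none of the subtracted shapes is present at this height, so the cone is unchanged — area = 318.52 mm². Overall, the cross-section is a single solid region. Net area = 318.52 mm².

318.52 mm²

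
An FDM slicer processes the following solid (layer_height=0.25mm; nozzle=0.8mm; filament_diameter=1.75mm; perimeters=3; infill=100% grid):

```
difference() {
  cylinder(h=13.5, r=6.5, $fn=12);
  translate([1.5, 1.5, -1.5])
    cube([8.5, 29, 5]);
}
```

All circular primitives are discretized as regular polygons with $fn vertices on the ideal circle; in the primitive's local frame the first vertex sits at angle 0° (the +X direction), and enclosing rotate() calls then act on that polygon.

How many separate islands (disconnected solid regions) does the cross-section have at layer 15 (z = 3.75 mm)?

At z = 3.75 mm: the r=6.5 cylinder contributes a regular 12-gon of circumradius 6.5; the cube at (1.5, 1.5) is not intersected at this z (z outside [-1.5, 3.5]); Taking the first minus the rest: none of the subtracted shapes is present at this height, so the r=6.5 cylinder is unchanged — 1 connected region. Overall, the cross-section is a single solid region. Island count = 1.

1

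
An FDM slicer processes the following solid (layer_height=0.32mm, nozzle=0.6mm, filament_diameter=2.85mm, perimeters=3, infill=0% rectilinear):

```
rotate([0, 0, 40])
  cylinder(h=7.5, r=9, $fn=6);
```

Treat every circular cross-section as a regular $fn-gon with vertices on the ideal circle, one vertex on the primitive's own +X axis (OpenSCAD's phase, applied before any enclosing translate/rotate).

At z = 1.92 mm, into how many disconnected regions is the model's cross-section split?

At z = 1.92 mm: the cylinder: section is a regular 6-gon, circumradius r=9; (rotated 40° about Z; rotation is an isometry so areas/perimeters/island counts are preserved). The result has 1 disconnected region.

1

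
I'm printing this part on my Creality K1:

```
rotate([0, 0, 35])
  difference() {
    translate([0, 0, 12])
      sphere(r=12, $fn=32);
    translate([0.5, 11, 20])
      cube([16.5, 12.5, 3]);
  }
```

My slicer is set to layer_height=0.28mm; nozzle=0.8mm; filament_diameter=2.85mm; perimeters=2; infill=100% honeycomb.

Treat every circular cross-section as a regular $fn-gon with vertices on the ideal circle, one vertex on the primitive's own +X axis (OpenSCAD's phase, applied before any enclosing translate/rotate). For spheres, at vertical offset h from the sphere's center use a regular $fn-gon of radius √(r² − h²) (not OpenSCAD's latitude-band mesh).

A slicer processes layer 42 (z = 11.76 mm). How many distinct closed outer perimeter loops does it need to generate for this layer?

1

At z = 11.76 mm: the r=12 sphere slices to a regular 32-gon of circumradius 11.998 (√(r²−h²) with h=0.24 from center); the cube at (0.5, 11) is absent (z outside [20, 23]); After the difference (first − rest): none of the subtracted shapes is present at this height, so the r=12 sphere is unchanged — 1 connected region; (whole slice rotated 35° about Z — lengths, areas and connectivity unchanged). The result has 1 disconnected region.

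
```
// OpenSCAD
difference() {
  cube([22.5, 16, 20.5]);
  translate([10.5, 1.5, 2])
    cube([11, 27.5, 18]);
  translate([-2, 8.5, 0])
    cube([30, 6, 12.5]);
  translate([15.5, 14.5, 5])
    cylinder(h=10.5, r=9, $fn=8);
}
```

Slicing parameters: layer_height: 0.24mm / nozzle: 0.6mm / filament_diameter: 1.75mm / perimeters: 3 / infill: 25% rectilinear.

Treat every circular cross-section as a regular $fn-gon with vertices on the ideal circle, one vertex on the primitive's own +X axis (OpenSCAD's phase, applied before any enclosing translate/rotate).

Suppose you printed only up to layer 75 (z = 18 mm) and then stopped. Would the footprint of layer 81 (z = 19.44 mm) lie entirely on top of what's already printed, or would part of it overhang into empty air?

Compare the two slices. At z = 18: the cube is present — its section is the full 22.5×16 rectangle (area 360.00 mm²); the cube at (10.5, 1.5) is present — its section is the full 11×27.5 rectangle (area 302.50 mm²); the cube at (-2, 8.5) is absent (z outside [0, 12.5]); the cylinder at (15.5, 14.5) does not reach this height (z outside [5, 15.5]); After the difference (first − rest): starting from the 22.5×16 cube (360.00 mm²), the 11×27.5 cube at (10.5, 1.5) partially overlaps it — only the 159.50 mm² overlap (of its 302.50 mm²) is removed, clipping the outline — area = 200.50 mm². At z = 19.44: the 22.5×16 cube contributes its full rectangle (area 360.00 mm²); the cube at (10.5, 1.5) is present — its section is the full 11×27.5 rectangle (area 302.50 mm²); the cube at (-2, 8.5) is not intersected at this z (z outside [0, 12.5]); the cylinder at (15.5, 14.5) is not intersected at this z (z outside [5, 15.5]); Subtracting the remaining from the first: starting from the 22.5×16 cube (360.00 mm²), the 11×27.5 cube at (10.5, 1.5) partially overlaps it — only the 159.50 mm² overlap (of its 302.50 mm²) is removed, clipping the outline — area = 200.50 mm². Checking containment: the cross-section at z = 19.44 is a subset of the cross-section at z = 18.

entirely on top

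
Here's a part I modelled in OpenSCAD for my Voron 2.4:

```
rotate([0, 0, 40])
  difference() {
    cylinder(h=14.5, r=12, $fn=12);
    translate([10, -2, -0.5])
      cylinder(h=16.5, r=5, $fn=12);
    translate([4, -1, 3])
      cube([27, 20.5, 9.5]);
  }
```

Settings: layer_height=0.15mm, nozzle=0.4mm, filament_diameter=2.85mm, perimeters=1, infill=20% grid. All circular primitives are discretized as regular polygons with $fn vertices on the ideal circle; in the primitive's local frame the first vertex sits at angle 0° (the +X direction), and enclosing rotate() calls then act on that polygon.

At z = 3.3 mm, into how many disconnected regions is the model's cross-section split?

1

At z = 3.3 mm: the cylinder: section is a regular 12-gon, circumradius r=12; the cylinder at (10, -2): section is a regular 12-gon, circumradius r=5; the cube at (4, -1) (footprint 27×20.5) is included at this height; After the difference (first − rest): starting from the r=12 cylinder, the r=5 cylinder at (10, -2) partially overlaps it — only the 49.20 mm² overlap (of its 75.00 mm²) is removed, clipping the outline; the 27×20.5 cube at (4, -1) partially overlaps it — only the 49.67 mm² overlap (of its 553.50 mm²) is removed, clipping the outline — 1 connected region; (rotated 40° about Z; rotation is an isometry so areas/perimeters/island counts are preserved). The result has 1 disconnected region.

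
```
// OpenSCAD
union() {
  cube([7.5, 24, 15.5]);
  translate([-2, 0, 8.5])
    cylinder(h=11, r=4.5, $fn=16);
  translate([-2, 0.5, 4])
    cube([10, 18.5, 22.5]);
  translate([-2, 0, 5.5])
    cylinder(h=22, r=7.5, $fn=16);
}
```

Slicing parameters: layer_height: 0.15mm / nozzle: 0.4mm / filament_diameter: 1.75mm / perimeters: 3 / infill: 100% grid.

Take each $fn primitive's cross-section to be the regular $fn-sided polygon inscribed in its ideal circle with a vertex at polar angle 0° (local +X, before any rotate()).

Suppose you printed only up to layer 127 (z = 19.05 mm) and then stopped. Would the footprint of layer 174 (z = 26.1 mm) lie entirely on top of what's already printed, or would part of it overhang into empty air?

Compare the two slices. At z = 19.05: the cube is absent (z outside [0, 15.5]); the cylinder at (-2, 0): section is a regular 16-gon, circumradius r=4.5 (area = (16/2)·4.500²·sin(360°/16) = 61.99 mm²); the cube at (-2, 0.5) (footprint 10×18.5) is included at this height (area 185.00 mm²); the cylinder at (-2, 0): section is a regular 16-gon, circumradius r=7.5 (area = (16/2)·7.500²·sin(360°/16) = 172.21 mm²); Merging all regions: the regions partially overlap — summed areas 419.20 mm² minus the doubly-counted overlap 101.32 mm² gives 317.88 mm² — area = 317.88 mm². At z = 26.1: the cube is absent (z outside [0, 15.5]); the cylinder at (-2, 0) is not intersected at this z (z outside [8.5, 19.5]); the cube at (-2, 0.5) (footprint 10×18.5) is included at this height (area 185.00 mm²); the cylinder at (-2, 0): section is a regular 16-gon, circumradius r=7.5 (area = (16/2)·7.500²·sin(360°/16) = 172.21 mm²); Taking the union: the regions partially overlap — summed areas 357.21 mm² minus the doubly-counted overlap 39.33 mm² gives 317.88 mm² — area = 317.88 mm². Checking containment: the cross-section at z = 26.1 is a subset of the cross-section at z = 19.05.

entirely on top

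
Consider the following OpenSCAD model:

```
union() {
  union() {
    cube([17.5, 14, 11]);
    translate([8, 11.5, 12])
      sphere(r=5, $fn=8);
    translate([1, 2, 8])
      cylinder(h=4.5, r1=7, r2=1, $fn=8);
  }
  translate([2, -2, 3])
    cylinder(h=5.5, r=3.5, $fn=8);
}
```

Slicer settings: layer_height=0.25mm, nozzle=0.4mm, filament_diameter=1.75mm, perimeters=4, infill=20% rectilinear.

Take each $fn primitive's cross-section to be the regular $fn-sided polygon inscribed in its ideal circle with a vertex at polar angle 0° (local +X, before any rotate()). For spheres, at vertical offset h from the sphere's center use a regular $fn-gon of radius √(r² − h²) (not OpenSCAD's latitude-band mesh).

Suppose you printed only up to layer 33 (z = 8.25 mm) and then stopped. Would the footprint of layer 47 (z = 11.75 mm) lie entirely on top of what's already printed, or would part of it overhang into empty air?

part overhangs

Compare the two slices. At z = 8.25: the 17.5×14 cube contributes its full rectangle (area 245.00 mm²); the r=5 sphere at (8, 11.5) slices to a regular 8-gon of circumradius 3.307 (√(r²−h²) with h=3.75 from center) (area = (8/2)·3.307²·sin(360°/8) = 30.94 mm²); the cone at (1, 2) (r1=7→r2=1) has section circumradius 6.667 here — a regular 8-gon (area = (8/2)·6.667²·sin(360°/8) = 125.71 mm²); Merging all regions: the regions partially overlap — summed areas 401.64 mm² minus the doubly-counted overlap 81.75 mm² gives 319.89 mm² — area = 319.89 mm²; the r=3.5 cylinder at (2, -2) contributes a regular 8-gon of circumradius 3.5 (area = (8/2)·3.500²·sin(360°/8) = 34.65 mm²); Merging all regions: the regions partially overlap — summed areas 354.54 mm² minus the doubly-counted overlap 29.68 mm² gives 324.86 mm² — area = 324.86 mm². At z = 11.75: the cube does not reach this height (z outside [0, 11]); the sphere at (8, 11.5): section is a regular 8-gon, circumradius = √(r²−h²) = √(5²−0.25²) = 4.994 (area = (8/2)·4.994²·sin(360°/8) = 70.53 mm²); the cone at (1, 2) contributes a regular 8-gon of circumradius 2.000 (interpolated between r1=7 and r2=1 at t=0.833) (area = (8/2)·2.000²·sin(360°/8) = 11.31 mm²); Taking the union: the 2 present regions are separate (no shared area or edge), so areas and boundary lengths simply add and each stays a separate island — area = 81.85 mm²; the cylinder at (2, -2) is absent (z outside [3, 8.5]); Taking the union: only the result so far is present, so the union is just that shape — area = 81.85 mm². Checking containment: at z = 11.75 the cross-section extends beyond the z = 8.25 cross-section by about 11.31 mm².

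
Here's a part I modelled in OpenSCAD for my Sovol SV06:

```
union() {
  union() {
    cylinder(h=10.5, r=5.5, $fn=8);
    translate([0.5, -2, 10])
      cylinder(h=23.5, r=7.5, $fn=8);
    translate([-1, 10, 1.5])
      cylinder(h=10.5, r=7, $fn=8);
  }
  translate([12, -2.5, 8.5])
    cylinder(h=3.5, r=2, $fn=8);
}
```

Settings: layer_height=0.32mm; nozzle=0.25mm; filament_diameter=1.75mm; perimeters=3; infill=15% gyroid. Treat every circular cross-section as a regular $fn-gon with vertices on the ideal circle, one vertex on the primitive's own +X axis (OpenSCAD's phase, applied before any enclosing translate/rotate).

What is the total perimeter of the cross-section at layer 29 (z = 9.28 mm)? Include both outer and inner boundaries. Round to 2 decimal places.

75.72 mm

At z = 9.28 mm: the r=5.5 cylinder contributes a regular 8-gon of circumradius 5.5 (perimeter = 2·8·5.500·sin(180°/8) = 33.68 mm); the cylinder at (0.5, -2) is not intersected at this z (z outside [10, 33.5]); the r=7 cylinder at (-1, 10) contributes a regular 8-gon of circumradius 7 (perimeter = 2·8·7.000·sin(180°/8) = 42.86 mm); Taking the union: the regions partially overlap (shared area 7.34 mm²), so the edge portions inside another operand are dropped and the merged outline is re-measured after clipping — boundary = 63.47 mm; the r=2 cylinder at (12, -2.5) contributes a regular 8-gon of circumradius 2 (perimeter = 2·8·2.000·sin(180°/8) = 12.25 mm); Taking the union: the 2 present regions are separate (no shared area or edge), so areas and boundary lengths simply add and each stays a separate island — boundary = 75.72 mm. Overall, the cross-section has 2 separate islands. Total boundary length (outer) = 75.72 mm.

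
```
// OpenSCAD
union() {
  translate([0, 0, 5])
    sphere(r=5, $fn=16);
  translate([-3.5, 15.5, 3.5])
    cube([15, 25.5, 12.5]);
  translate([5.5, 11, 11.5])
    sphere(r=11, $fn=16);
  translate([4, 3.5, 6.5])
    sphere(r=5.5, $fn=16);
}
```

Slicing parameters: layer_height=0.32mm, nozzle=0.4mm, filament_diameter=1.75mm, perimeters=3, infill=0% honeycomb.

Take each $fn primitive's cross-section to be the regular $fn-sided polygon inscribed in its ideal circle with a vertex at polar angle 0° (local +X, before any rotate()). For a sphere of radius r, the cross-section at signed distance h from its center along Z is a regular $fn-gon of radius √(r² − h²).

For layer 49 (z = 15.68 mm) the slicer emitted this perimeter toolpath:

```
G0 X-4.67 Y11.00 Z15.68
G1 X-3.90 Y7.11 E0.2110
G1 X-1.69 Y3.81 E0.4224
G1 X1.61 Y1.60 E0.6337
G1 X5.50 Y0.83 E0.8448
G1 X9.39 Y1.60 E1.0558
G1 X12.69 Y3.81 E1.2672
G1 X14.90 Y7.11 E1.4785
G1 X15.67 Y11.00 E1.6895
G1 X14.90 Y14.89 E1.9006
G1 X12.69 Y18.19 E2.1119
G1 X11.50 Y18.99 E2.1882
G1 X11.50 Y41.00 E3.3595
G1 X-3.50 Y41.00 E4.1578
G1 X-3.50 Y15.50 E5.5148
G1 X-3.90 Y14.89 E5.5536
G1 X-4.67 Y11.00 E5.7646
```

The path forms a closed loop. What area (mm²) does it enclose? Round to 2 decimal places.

Apply the shoelace formula to the sequence of (X, Y) vertices; enclosed area = 634.31 mm².

634.31 mm²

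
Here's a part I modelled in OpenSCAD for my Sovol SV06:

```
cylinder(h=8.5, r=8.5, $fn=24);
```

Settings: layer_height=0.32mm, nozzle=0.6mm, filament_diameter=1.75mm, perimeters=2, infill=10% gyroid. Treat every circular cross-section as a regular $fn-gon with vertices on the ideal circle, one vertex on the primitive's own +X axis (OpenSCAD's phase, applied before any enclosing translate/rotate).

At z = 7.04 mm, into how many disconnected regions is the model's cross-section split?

At z = 7.04 mm: the r=8.5 cylinder gives a regular 24-gon of circumradius 8.5 (constant along its height). The result has 1 disconnected region.

1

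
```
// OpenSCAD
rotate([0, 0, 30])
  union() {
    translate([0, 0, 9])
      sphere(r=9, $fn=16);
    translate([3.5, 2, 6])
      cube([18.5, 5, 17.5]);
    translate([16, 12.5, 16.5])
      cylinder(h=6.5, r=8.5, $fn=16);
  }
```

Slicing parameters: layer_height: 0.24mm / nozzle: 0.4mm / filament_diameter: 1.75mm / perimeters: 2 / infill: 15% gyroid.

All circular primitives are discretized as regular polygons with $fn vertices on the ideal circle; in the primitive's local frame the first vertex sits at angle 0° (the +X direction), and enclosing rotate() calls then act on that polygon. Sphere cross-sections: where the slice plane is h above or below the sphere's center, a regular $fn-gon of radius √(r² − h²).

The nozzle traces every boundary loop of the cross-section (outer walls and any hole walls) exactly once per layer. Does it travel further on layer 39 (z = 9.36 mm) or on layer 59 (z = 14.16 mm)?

Layer 39 (z = 9.36): the r=9 sphere contributes a regular 16-gon of circumradius √(9²−0.36²) = 8.993 (perimeter = 2·16·8.993·sin(180°/16) = 56.14 mm); the 18.5×5 cube at (3.5, 2) contributes its full rectangle (perimeter 47.00 mm); the cylinder at (16, 12.5) does not reach this height (z outside [16.5, 23]); Taking the union: the regions partially overlap (shared area 19.85 mm²), so the edge portions inside another operand are dropped and the merged outline is re-measured after clipping — boundary = 85.01 mm; (whole slice rotated 30° about Z — lengths, areas and connectivity unchanged). So its perimeter = 85.01 mm. Layer 59 (z = 14.16): the sphere: section is a regular 16-gon, circumradius = √(r²−h²) = √(9²−5.16²) = 7.374 (perimeter = 2·16·7.374·sin(180°/16) = 46.03 mm); the cube at (3.5, 2) (footprint 18.5×5) is included at this height (perimeter 47.00 mm); the cylinder at (16, 12.5) is not intersected at this z (z outside [16.5, 23]); Combining (union): the regions partially overlap (shared area 9.78 mm²), so the edge portions inside another operand are dropped and the merged outline is re-measured after clipping — boundary = 79.42 mm; (whole slice rotated 30° about Z — lengths, areas and connectivity unchanged). So its perimeter = 79.42 mm. Layer 39 is larger (85.01 vs 79.42 mm).

layer 39 (z = 9.36 mm)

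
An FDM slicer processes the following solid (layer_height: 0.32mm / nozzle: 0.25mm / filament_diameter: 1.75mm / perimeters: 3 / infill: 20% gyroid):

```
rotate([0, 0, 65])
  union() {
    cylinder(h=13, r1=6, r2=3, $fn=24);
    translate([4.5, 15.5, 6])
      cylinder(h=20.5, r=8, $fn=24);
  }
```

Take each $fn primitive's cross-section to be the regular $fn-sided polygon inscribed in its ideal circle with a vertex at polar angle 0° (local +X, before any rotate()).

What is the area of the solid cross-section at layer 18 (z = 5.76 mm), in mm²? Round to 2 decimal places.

67.76 mm²

At z = 5.76 mm: the cone: at t=0.443 of its height the radius interpolates to r₁+(r₂−r₁)t = 4.671, giving a regular 24-gon of that circumradius (area = (24/2)·4.671²·sin(360°/24) = 67.76 mm²); the cylinder at (4.5, 15.5) is absent (z outside [6, 26.5]); Taking the union: only the cone is present, so the union is just that shape — area = 67.76 mm²; (whole slice rotated 65° about Z — lengths, areas and connectivity unchanged). Overall, the cross-section is a single solid region. Net area = 67.76 mm².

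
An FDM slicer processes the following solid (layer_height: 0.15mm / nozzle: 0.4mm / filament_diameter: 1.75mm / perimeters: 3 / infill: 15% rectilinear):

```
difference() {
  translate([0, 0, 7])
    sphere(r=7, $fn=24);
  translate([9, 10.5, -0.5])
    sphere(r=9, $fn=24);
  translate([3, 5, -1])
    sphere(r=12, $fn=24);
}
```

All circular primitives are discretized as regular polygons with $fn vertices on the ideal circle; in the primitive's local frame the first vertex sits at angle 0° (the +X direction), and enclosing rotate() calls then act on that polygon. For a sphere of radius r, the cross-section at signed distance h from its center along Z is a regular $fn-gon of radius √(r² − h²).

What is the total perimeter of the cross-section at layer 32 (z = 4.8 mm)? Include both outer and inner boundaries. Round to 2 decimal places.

At z = 4.8 mm: the r=7 sphere contributes a regular 24-gon of circumradius √(7²−2.2²) = 6.645 (perimeter = 2·24·6.645·sin(180°/24) = 41.63 mm); the sphere at (9, 10.5): section is a regular 24-gon, circumradius = √(r²−h²) = √(9²−5.3²) = 7.274 (perimeter = 2·24·7.274·sin(180°/24) = 45.57 mm); the sphere at (3, 5): section is a regular 24-gon, circumradius = √(r²−h²) = √(12²−5.8²) = 10.505 (perimeter = 2·24·10.505·sin(180°/24) = 65.82 mm); After the difference (first − rest): starting from the r=7 sphere, the r=9 sphere at (9, 10.5) misses the remaining region (no effect); the r=12 sphere at (3, 5) partially overlaps it — only the 118.94 mm² overlap (of its 342.76 mm²) is removed, clipping the outline — boundary = 28.19 mm. Overall, the cross-section is a single solid region. Total boundary length (outer) = 28.19 mm.

28.19 mm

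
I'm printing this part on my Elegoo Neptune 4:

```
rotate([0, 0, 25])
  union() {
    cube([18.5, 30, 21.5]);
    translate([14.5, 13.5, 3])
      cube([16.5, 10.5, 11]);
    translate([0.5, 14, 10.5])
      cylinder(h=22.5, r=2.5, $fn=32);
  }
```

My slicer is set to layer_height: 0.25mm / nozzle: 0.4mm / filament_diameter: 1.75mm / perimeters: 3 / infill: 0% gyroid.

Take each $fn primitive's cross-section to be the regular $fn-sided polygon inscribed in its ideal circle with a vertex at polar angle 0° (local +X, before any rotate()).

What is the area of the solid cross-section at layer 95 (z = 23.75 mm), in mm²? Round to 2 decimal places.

19.51 mm²

At z = 23.75 mm: the cube is not intersected at this z (z outside [0, 21.5]); the cube at (14.5, 13.5) is not intersected at this z (z outside [3, 14]); the r=2.5 cylinder at (0.5, 14) contributes a regular 32-gon of circumradius 2.5 (area = (32/2)·2.500²·sin(360°/32) = 19.51 mm²); Merging all regions: only the r=2.5 cylinder at (0.5, 14) is present, so the union is just that shape — area = 19.51 mm²; (rotated 25° about Z; rotation is an isometry so areas/perimeters/island counts are preserved). Overall, the cross-section is a single solid region. Net area = 19.51 mm².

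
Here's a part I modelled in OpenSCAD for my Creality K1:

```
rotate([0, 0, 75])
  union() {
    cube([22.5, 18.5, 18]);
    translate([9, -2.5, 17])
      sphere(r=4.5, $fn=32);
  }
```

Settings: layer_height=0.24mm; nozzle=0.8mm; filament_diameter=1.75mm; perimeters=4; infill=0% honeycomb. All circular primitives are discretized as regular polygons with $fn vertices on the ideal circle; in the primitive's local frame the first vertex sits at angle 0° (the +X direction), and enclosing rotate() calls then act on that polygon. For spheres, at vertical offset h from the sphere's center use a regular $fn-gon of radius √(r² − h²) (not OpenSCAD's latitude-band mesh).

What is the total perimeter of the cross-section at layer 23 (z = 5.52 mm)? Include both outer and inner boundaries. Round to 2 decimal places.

82.00 mm

At z = 5.52 mm: the cube is present — its section is the full 22.5×18.5 rectangle (perimeter 82.00 mm); the sphere at (9, -2.5) is absent (|z−center|=11.480 > r=4.5); Merging all regions: only the 22.5×18.5 cube is present, so the union is just that shape — boundary = 82.00 mm; (whole slice rotated 75° about Z — lengths, areas and connectivity unchanged). Overall, the cross-section is a single solid region. Total boundary length (outer) = 82.00 mm.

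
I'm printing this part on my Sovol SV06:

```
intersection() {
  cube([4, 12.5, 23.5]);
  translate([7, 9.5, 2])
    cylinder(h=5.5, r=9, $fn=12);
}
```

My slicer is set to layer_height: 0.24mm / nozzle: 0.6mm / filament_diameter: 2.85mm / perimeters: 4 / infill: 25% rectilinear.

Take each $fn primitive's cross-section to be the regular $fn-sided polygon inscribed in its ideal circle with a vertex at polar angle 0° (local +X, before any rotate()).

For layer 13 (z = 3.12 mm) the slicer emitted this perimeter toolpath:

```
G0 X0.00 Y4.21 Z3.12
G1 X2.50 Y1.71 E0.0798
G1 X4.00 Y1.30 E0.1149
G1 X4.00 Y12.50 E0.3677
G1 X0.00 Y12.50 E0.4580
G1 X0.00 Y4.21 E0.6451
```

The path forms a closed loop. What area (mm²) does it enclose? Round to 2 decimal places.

40.34 mm²

Apply the shoelace formula to the sequence of (X, Y) vertices; enclosed area = 40.34 mm².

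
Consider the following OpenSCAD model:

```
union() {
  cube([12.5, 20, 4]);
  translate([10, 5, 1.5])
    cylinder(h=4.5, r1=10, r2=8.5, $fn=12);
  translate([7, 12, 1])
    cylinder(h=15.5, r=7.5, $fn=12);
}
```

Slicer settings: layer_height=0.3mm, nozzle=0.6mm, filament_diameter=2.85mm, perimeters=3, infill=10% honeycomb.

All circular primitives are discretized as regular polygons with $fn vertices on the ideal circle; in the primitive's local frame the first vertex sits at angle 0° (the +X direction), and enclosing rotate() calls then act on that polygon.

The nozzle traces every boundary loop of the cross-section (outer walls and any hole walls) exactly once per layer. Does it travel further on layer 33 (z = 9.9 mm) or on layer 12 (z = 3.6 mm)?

Layer 33 (z = 9.9): the cube is absent (z outside [0, 4]); the cone at (10, 5) does not reach this height (z outside [1.5, 6]); the cylinder at (7, 12): section is a regular 12-gon, circumradius r=7.5 (perimeter = 2·12·7.500·sin(180°/12) = 46.59 mm); Merging all regions: only the r=7.5 cylinder at (7, 12) is present, so the union is just that shape — boundary = 46.59 mm. So its perimeter = 46.59 mm. Layer 12 (z = 3.6): the 12.5×20 cube contributes its full rectangle (perimeter 65.00 mm); the cone at (10, 5) (r1=10→r2=8.5) has section circumradius 9.300 here — a regular 12-gon (perimeter = 2·12·9.300·sin(180°/12) = 57.77 mm); the r=7.5 cylinder at (7, 12) contributes a regular 12-gon of circumradius 7.5 (perimeter = 2·12·7.500·sin(180°/12) = 46.59 mm); Combining (union): the regions partially overlap (shared area 307.14 mm²), so the edge portions inside another operand are dropped and the merged outline is re-measured after clipping — boundary = 75.94 mm. So its perimeter = 75.94 mm. Layer 12 is larger (75.94 vs 46.59 mm).

layer 12 (z = 3.6 mm)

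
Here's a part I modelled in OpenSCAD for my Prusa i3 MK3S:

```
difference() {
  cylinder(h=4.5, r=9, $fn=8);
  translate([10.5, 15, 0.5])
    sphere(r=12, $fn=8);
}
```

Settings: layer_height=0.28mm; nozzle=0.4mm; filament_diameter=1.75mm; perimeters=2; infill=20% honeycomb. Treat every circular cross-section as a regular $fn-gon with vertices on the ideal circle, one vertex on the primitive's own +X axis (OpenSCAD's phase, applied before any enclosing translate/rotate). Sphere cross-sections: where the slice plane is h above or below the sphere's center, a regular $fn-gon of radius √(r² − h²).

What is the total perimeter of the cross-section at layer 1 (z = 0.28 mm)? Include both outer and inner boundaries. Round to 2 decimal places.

55.11 mm

At z = 0.28 mm: the cylinder: section is a regular 8-gon, circumradius r=9 (perimeter = 2·8·9.000·sin(180°/8) = 55.11 mm); the r=12 sphere at (10.5, 15) slices to a regular 8-gon of circumradius 11.998 (√(r²−h²) with h=0.22 from center) (perimeter = 2·8·11.998·sin(180°/8) = 73.46 mm); After the difference (first − rest): starting from the r=9 cylinder, the r=12 sphere at (10.5, 15) partially overlaps it — only the 8.53 mm² overlap (of its 407.16 mm²) is removed, clipping the outline — boundary = 55.11 mm. Overall, the cross-section is a single solid region. Total boundary length (outer) = 55.11 mm.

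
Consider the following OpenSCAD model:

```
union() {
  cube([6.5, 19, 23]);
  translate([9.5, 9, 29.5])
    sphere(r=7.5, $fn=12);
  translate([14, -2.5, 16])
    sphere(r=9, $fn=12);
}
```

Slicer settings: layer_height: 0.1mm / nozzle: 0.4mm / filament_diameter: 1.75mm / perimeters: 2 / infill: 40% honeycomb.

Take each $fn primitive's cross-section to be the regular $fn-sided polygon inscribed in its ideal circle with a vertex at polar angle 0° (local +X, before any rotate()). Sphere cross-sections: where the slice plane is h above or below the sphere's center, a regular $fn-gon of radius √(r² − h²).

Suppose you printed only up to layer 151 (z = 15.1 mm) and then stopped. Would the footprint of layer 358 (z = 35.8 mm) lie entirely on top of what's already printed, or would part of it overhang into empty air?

Compare the two slices. At z = 15.1: the cube (footprint 6.5×19) is included at this height (area 123.50 mm²); the sphere at (9.5, 9) does not reach this height (|z−center|=14.400 > r=7.5); the sphere at (14, -2.5): section is a regular 12-gon, circumradius = √(r²−h²) = √(9²−0.9²) = 8.955 (area = (12/2)·8.955²·sin(360°/12) = 240.57 mm²); Taking the union: the regions partially overlap — summed areas 364.07 mm² minus the doubly-counted overlap 1.06 mm² gives 363.01 mm² — area = 363.01 mm². At z = 35.8: the cube does not reach this height (z outside [0, 23]); the r=7.5 sphere at (9.5, 9) slices to a regular 12-gon of circumradius 4.069 (√(r²−h²) with h=6.3 from center) (area = (12/2)·4.069²·sin(360°/12) = 49.68 mm²); the sphere at (14, -2.5) is absent (|z−center|=19.800 > r=9); Merging all regions: only the r=7.5 sphere at (9.5, 9) is present, so the union is just that shape — area = 49.68 mm². Checking containment: at z = 35.8 the cross-section extends beyond the z = 15.1 cross-section by about 45.41 mm².

part overhangs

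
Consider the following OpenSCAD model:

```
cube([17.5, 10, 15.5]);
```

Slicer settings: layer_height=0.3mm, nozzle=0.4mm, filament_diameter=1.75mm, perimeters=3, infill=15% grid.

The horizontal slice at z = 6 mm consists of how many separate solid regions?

1

At z = 6 mm: the 17.5×10 cube contributes its full rectangle. The result has 1 disconnected region.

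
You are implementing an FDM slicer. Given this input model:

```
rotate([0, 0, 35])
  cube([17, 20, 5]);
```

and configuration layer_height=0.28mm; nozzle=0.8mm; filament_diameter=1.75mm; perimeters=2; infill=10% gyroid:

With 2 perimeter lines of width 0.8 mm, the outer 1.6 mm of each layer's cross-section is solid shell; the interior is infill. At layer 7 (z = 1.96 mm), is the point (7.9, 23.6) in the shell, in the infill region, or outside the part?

outside

At z = 1.96 mm: the cube is present — its section is the full 17×20 rectangle; (rotated 35° about Z; rotation is an isometry so areas/perimeters/island counts are preserved). Overall, the cross-section is a single solid region. Undo the 35° rotation: the query point maps to (20.008, 14.801) in the un-rotated model frame. The nearest boundary edge runs (17.00, 0.00)→(17.00, 20.00); distance from the point to it = 3.01 mm. The point is not inside any of the regions above, so it lies outside the cross-section (3.01 mm from the nearest boundary).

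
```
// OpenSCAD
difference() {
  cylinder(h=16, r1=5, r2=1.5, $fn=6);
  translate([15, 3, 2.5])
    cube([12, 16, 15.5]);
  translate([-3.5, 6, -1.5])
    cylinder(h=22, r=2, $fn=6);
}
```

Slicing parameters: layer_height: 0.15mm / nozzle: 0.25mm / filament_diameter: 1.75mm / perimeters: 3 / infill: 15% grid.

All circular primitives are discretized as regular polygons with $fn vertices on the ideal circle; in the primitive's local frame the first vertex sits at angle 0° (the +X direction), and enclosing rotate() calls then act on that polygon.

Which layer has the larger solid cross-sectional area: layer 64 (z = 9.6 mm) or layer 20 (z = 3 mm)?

Layer 64 (z = 9.6): the cone contributes a regular 6-gon of circumradius 2.900 (interpolated between r1=5 and r2=1.5 at t=0.600) (area = (6/2)·2.900²·sin(360°/6) = 21.85 mm²); the cube at (15, 3) is present — its section is the full 12×16 rectangle (area 192.00 mm²); the r=2 cylinder at (-3.5, 6) contributes a regular 6-gon of circumradius 2 (area = (6/2)·2.000²·sin(360°/6) = 10.39 mm²); Subtracting the remaining from the first: starting from the cone (21.85 mm²), the 12×16 cube at (15, 3) misses the remaining region (no effect); the r=2 cylinder at (-3.5, 6) misses the remaining region (no effect) — area = 21.85 mm². So its area = 21.85 mm². Layer 20 (z = 3): the cone contributes a regular 6-gon of circumradius 4.344 (interpolated between r1=5 and r2=1.5 at t=0.188) (area = (6/2)·4.344²·sin(360°/6) = 49.02 mm²); the cube at (15, 3) is present — its section is the full 12×16 rectangle (area 192.00 mm²); the cylinder at (-3.5, 6): section is a regular 6-gon, circumradius r=2 (area = (6/2)·2.000²·sin(360°/6) = 10.39 mm²); After the difference (first − rest): starting from the cone (49.02 mm²), the 12×16 cube at (15, 3) misses the remaining region (no effect); the r=2 cylinder at (-3.5, 6) misses the remaining region (no effect) — area = 49.02 mm². So its area = 49.02 mm². Layer 20 is larger (49.02 vs 21.85 mm²).

layer 20 (z = 3 mm)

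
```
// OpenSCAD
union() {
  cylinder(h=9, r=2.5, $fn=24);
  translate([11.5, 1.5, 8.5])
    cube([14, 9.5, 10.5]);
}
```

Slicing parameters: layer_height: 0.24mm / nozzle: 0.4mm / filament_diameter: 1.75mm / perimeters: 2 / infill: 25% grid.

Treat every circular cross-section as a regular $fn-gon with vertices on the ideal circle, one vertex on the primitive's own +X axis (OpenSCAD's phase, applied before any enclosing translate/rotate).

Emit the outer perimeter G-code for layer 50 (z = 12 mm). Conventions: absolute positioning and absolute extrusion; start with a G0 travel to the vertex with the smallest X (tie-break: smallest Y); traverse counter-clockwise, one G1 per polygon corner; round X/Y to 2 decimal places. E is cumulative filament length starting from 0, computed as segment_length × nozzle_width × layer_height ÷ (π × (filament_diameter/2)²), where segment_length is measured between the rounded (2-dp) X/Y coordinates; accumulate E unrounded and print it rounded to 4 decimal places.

At z = 12 mm: the cylinder does not reach this height (z outside [0, 9]); the 14×9.5 cube at (11.5, 1.5) contributes its full rectangle; Combining (union): only the 14×9.5 cube at (11.5, 1.5) is present, so the union is just that shape — 1 connected region. The outline is a single polygon with 4 vertices. Extrusion per mm of travel: 0.4 × 0.24 / (π × 0.875²) = 0.039912. Accumulating E over each segment gives final E = 1.8759.

G0 X11.50 Y1.50 Z12.00
G1 X25.50 Y1.50 E0.5588
G1 X25.50 Y11.00 E0.9379
G1 X11.50 Y11.00 E1.4967
G1 X11.50 Y1.50 E1.8759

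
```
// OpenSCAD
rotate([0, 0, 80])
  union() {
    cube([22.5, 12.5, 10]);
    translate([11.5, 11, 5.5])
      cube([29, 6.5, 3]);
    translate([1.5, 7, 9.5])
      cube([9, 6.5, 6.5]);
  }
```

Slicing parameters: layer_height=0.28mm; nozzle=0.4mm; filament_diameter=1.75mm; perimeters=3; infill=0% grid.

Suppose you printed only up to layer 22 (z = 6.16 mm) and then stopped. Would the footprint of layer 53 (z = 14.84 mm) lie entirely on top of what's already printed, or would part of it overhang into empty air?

Compare the two slices. At z = 6.16: the 22.5×12.5 cube contributes its full rectangle (area 281.25 mm²); the cube at (11.5, 11) (footprint 29×6.5) is included at this height (area 188.50 mm²); the cube at (1.5, 7) is not intersected at this z (z outside [9.5, 16]); Taking the union: the regions partially overlap — summed areas 469.75 mm² minus the doubly-counted overlap 16.50 mm² gives 453.25 mm² — area = 453.25 mm²; (rotated 80° about Z; rotation is an isometry so areas/perimeters/island counts are preserved). At z = 14.84: the cube is absent (z outside [0, 10]); the cube at (11.5, 11) is not intersected at this z (z outside [5.5, 8.5]); the 9×6.5 cube at (1.5, 7) contributes its full rectangle (area 58.50 mm²); Combining (union): only the 9×6.5 cube at (1.5, 7) is present, so the union is just that shape — area = 58.50 mm²; (whole slice rotated 80° about Z — lengths, areas and connectivity unchanged). Checking containment: at z = 14.84 the cross-section extends beyond the z = 6.16 cross-section by about 9.00 mm².

part overhangs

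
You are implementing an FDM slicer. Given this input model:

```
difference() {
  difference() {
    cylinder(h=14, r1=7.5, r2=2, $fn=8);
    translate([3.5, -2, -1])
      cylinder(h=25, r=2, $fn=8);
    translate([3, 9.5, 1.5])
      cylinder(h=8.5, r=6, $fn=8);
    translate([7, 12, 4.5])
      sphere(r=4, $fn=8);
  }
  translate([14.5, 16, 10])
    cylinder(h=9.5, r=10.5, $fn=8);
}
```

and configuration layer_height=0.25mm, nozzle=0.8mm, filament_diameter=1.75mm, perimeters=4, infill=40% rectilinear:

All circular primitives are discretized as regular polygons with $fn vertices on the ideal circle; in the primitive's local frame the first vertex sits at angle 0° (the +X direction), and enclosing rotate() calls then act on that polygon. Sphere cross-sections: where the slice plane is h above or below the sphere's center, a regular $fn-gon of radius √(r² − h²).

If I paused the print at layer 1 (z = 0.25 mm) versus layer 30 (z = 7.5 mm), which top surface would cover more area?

Layer 1 (z = 0.25): the cone (r1=7.5→r2=2) has section circumradius 7.402 here — a regular 8-gon (area = (8/2)·7.402²·sin(360°/8) = 154.96 mm²); the r=2 cylinder at (3.5, -2) gives a regular 8-gon of circumradius 2 (constant along its height) (area = (8/2)·2.000²·sin(360°/8) = 11.31 mm²); the cylinder at (3, 9.5) is absent (z outside [1.5, 10]); the sphere at (7, 12) is not intersected at this z (|z−center|=4.250 > r=4); Subtracting the remaining from the first: starting from the cone (154.96 mm²), the r=2 cylinder at (3.5, -2) lies wholly inside it (removes its full 11.31 mm² and its 12.25 mm outline becomes a hole wall) — area = 143.65 mm²; the cylinder at (14.5, 16) does not reach this height (z outside [10, 19.5]); After the difference (first − rest): none of the subtracted shapes is present at this height, so that combined region is unchanged — area = 143.65 mm². So its area = 143.65 mm². Layer 30 (z = 7.5): the cone: at t=0.536 of its height the radius interpolates to r₁+(r₂−r₁)t = 4.554, giving a regular 8-gon of that circumradius (area = (8/2)·4.554²·sin(360°/8) = 58.65 mm²); the cylinder at (3.5, -2): section is a regular 8-gon, circumradius r=2 (area = (8/2)·2.000²·sin(360°/8) = 11.31 mm²); the r=6 cylinder at (3, 9.5) gives a regular 8-gon of circumradius 6 (constant along its height) (area = (8/2)·6.000²·sin(360°/8) = 101.82 mm²); the r=4 sphere at (7, 12) contributes a regular 8-gon of circumradius √(4²−3²) = 2.646 (area = (8/2)·2.646²·sin(360°/8) = 19.80 mm²); Subtracting the remaining from the first: starting from the cone (58.65 mm²), the r=2 cylinder at (3.5, -2) partially overlaps it — only the 6.24 mm² overlap (of its 11.31 mm²) is removed, clipping the outline; the r=6 cylinder at (3, 9.5) misses the remaining region (no effect); the r=4 sphere at (7, 12) misses the remaining region (no effect) — area = 52.41 mm²; the cylinder at (14.5, 16) is not intersected at this z (z outside [10, 19.5]); Taking the first minus the rest: none of the subtracted shapes is present at this height, so the result so far is unchanged — area = 52.41 mm². So its area = 52.41 mm². Layer 1 is larger (143.65 vs 52.41 mm²).

layer 1 (z = 0.25 mm)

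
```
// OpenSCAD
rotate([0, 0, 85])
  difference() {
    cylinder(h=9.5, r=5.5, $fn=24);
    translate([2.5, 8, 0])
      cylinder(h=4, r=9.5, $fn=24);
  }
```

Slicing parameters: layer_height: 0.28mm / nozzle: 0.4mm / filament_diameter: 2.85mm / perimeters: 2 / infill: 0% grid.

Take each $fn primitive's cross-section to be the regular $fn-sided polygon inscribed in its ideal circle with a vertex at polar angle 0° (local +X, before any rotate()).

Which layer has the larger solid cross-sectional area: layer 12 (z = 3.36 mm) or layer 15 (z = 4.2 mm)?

Layer 12 (z = 3.36): the cylinder: section is a regular 24-gon, circumradius r=5.5 (area = (24/2)·5.500²·sin(360°/24) = 93.95 mm²); the cylinder at (2.5, 8): section is a regular 24-gon, circumradius r=9.5 (area = (24/2)·9.500²·sin(360°/24) = 280.30 mm²); Taking the first minus the rest: starting from the r=5.5 cylinder (93.95 mm²), the r=9.5 cylinder at (2.5, 8) partially overlaps it — only the 52.54 mm² overlap (of its 280.30 mm²) is removed, clipping the outline — area = 41.41 mm²; (whole slice rotated 85° about Z — lengths, areas and connectivity unchanged). So its area = 41.41 mm². Layer 15 (z = 4.2): the cylinder: section is a regular 24-gon, circumradius r=5.5 (area = (24/2)·5.500²·sin(360°/24) = 93.95 mm²); the cylinder at (2.5, 8) does not reach this height (z outside [0, 4]); After the difference (first − rest): none of the subtracted shapes is present at this height, so the r=5.5 cylinder is unchanged — area = 93.95 mm²; (whole slice rotated 85° about Z — lengths, areas and connectivity unchanged). So its area = 93.95 mm². Layer 15 is larger (93.95 vs 41.41 mm²).

layer 15 (z = 4.2 mm)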